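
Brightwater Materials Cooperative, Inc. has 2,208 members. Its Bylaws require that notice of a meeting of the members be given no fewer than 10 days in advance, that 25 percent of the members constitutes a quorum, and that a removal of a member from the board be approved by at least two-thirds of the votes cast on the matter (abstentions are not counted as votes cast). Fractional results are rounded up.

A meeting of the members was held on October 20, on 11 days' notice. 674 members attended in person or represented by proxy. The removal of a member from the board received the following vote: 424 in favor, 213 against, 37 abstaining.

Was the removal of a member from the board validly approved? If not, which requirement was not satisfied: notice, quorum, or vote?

Notice: 11 days given; 10 required. Satisfied.
Quorum: 25% of 2,208 = 552; 674 present. Satisfied.
Vote: requires two-thirds of the votes cast (674 − 37 abstaining = 637); 2/3 of 637 = 424.67, rounded up to 425, so 425 needed; 424 in favor. Not satisfied.

Invalid — vote requirement not satisfied.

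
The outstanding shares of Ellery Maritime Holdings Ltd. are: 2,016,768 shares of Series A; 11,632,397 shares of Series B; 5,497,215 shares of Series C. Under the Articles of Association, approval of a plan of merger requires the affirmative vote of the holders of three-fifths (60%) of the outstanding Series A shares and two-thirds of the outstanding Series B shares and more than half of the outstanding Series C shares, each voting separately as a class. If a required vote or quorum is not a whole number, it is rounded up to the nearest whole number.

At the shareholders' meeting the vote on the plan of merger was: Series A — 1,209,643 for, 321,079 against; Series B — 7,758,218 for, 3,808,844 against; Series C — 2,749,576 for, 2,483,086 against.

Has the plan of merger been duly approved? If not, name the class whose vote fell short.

Series A: 3/5 of 2016768 = 1210060.80, rounded up to 1210061; 1,210,061 required, 1,209,643 in favor — not approved.
Series B: 2/3 of 11632397 = 7754931.33, rounded up to 7754932; 7,754,932 required, 7,758,218 in favor — approved.
Series C: a majority of 5497215 is 2748608; 2,748,608 required, 2,749,576 in favor — approved.

Not approved — the Series A shares did not give the required vote.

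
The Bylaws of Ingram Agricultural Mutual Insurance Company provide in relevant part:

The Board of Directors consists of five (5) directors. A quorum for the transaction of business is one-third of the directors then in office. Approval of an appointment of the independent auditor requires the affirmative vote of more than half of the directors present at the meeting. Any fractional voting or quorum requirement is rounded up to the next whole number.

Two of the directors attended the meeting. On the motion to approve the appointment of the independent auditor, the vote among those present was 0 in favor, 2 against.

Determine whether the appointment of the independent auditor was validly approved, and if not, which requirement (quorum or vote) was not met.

Quorum: 2 present; quorum is 2. Satisfied.
Vote: the appointment of the independent auditor requires a majority of the directors present (2). A majority of 2 is 2, so 2 affirmative votes are needed; 0 voted in favor. Not satisfied.

Invalid — vote requirement not satisfied.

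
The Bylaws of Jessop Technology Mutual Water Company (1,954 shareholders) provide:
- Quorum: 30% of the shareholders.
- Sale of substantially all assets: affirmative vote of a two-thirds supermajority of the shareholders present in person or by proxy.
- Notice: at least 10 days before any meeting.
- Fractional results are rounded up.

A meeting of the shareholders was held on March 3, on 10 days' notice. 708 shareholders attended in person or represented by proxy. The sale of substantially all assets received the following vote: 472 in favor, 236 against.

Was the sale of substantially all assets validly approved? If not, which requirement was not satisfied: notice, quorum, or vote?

Notice: 10 days given; 10 required. Satisfied.
Quorum: 30% of 1,954 = 586.20, rounded up to 587; 708 present. Satisfied.
Vote: requires two-thirds of those present (708); 2/3 of 708 = 472, so 472 needed; 472 in favor. Satisfied.

Valid — all requirements satisfied.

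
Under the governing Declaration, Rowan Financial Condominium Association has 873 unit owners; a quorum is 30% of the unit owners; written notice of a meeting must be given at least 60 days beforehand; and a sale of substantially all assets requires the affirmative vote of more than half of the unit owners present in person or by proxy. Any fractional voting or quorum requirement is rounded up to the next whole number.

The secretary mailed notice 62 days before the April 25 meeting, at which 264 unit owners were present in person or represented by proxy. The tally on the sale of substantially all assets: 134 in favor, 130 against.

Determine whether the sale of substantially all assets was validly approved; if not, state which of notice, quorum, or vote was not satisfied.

Valid — all requirements satisfied.

Notice: 62 days given; 60 required. Satisfied.
Quorum: 30% of 873 = 261.90, rounded up to 262; 264 present. Satisfied.
Vote: requires a majority of those present (264); a majority of 264 is 133, so 133 needed; 134 in favor. Satisfied.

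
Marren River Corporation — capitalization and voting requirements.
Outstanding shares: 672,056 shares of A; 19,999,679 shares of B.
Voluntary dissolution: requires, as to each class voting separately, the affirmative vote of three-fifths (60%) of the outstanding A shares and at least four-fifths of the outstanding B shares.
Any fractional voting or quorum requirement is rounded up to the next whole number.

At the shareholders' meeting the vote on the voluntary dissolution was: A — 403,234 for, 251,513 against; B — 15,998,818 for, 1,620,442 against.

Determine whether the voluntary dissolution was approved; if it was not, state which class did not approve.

A: 3/5 of 672056 = 403233.60, rounded up to 403234; 403,234 required, 403,234 in favor — approved.
B: 4/5 of 19999679 = 15999743.20, rounded up to 15999744; 15,999,744 required, 15,998,818 in favor — not approved.

Not approved — the B shares did not give the required vote.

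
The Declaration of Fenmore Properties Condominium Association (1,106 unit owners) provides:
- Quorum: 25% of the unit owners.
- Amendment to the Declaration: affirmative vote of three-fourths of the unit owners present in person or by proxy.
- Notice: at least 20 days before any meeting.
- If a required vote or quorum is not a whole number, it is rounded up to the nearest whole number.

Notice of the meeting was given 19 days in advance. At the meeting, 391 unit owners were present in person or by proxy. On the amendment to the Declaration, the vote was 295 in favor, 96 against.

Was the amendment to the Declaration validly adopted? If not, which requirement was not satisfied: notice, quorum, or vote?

Notice: 19 days given; 20 required. Not satisfied.
Quorum: 25% of 1,106 = 276.50, rounded up to 277; 391 present. Satisfied.
Vote: requires three-fourths of those present (391); 3/4 of 391 = 293.25, rounded up to 294, so 294 needed; 295 in favor. Satisfied.

Invalid — notice requirement not satisfied.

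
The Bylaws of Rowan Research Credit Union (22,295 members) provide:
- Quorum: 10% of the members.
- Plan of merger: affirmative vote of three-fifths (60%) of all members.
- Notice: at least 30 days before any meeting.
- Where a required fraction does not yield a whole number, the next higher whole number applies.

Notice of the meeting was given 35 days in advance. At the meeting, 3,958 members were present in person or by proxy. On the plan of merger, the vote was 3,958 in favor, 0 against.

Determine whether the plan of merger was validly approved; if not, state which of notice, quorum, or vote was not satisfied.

Notice: 35 days given; 30 required. Satisfied.
Quorum: 10% of 22,295 = 2,229.50, rounded up to 2,230; 3,958 present. Satisfied.
Vote: requires three-fifths of all members (22,295); 3/5 of 22295 = 13377, so 13,377 needed; 3,958 in favor. Not satisfied.

Invalid — vote requirement not satisfied.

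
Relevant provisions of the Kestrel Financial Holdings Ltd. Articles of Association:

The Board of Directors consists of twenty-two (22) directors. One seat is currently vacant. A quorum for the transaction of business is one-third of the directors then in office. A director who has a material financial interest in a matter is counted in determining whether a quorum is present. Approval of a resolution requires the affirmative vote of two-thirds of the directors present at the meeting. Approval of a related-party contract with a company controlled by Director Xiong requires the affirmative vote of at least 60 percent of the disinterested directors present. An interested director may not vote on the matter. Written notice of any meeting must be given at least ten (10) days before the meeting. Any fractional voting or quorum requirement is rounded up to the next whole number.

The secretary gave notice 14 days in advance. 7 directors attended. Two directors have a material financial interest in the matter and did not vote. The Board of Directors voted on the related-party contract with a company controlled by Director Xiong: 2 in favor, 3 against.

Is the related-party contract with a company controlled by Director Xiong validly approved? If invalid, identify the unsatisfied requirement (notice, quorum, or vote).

Notice: 14 days given; 10 required (14 ≥ 10). Satisfied.
Quorum: 7 present (interested directors count toward quorum); quorum is 7. Satisfied.
Vote: the related-party contract with a company controlled by Director Xiong requires three-fifths of the disinterested directors present (7 − 2 = 5). 3/5 of 5 = 3, so 3 affirmative votes are needed; 2 voted in favor. Not satisfied.

Invalid — vote requirement not satisfied.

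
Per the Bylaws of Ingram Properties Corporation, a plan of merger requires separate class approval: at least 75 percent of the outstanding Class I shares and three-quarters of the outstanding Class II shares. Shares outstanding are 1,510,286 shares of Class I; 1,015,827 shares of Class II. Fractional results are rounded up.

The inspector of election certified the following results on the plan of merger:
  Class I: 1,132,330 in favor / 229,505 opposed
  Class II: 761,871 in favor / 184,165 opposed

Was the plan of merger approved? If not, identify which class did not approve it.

Class I: 3/4 of 1510286 = 1132714.50, rounded up to 1132715; 1,132,715 required, 1,132,330 in favor — not approved.
Class II: 3/4 of 1015827 = 761870.25, rounded up to 761871; 761,871 required, 761,871 in favor — approved.

Not approved — the Class I shares did not give the required vote.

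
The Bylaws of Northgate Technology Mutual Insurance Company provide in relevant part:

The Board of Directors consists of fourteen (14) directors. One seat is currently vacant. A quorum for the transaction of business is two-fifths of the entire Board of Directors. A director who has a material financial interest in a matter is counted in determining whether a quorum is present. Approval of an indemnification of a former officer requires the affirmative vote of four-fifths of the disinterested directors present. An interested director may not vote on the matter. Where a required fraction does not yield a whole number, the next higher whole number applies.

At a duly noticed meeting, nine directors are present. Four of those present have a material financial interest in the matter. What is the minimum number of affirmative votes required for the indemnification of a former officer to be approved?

4

The indemnification of a former officer requires four-fifths of the disinterested directors present (9 − 4 = 5).
4/5 of 5 = 4.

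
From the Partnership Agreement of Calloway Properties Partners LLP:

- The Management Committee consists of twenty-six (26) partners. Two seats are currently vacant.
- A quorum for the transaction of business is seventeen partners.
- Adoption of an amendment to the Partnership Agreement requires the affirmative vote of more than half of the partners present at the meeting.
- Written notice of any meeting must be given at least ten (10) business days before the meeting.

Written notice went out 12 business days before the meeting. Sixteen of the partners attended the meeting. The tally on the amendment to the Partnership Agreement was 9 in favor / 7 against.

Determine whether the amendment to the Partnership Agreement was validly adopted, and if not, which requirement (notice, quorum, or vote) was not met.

Notice: 12 business days given; 10 required (12 ≥ 10). Satisfied.
Quorum: 16 present; quorum is 17. Not satisfied.
Vote: the amendment to the Partnership Agreement requires a majority of the partners present (16). A majority of 16 is 9, so 9 affirmative votes are needed; 9 voted in favor. Satisfied. (Moot — without a quorum no business can be validly transacted.)

Invalid — quorum requirement not satisfied.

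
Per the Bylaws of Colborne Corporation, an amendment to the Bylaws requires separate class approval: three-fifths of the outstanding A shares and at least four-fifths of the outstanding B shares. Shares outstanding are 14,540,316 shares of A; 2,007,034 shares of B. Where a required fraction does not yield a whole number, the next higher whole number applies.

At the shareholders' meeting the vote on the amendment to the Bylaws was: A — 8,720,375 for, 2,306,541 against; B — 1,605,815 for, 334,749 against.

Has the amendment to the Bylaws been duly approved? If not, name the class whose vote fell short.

Not approved — the A shares did not give the required vote.

A: 3/5 of 14540316 = 8724189.60, rounded up to 8724190; 8,724,190 required, 8,720,375 in favor — not approved.
B: 4/5 of 2007034 = 1605627.20, rounded up to 1605628; 1,605,628 required, 1,605,815 in favor — approved.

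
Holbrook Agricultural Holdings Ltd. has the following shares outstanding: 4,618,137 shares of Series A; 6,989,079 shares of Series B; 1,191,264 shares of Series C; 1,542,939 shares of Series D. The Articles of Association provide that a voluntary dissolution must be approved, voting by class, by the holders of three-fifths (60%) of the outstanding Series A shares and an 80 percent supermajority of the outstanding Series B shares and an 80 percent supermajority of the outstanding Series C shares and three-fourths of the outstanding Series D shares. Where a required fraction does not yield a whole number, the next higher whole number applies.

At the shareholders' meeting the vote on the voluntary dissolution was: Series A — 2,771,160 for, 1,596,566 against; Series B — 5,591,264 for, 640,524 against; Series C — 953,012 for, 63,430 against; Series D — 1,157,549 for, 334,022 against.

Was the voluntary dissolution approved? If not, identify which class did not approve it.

Approved — every class gave the required vote.

Series A: 3/5 of 4618137 = 2770882.20, rounded up to 2770883; 2,770,883 required, 2,771,160 in favor — approved.
Series B: 4/5 of 6989079 = 5591263.20, rounded up to 5591264; 5,591,264 required, 5,591,264 in favor — approved.
Series C: 4/5 of 1191264 = 953011.20, rounded up to 953012; 953,012 required, 953,012 in favor — approved.
Series D: 3/4 of 1542939 = 1157204.25, rounded up to 1157205; 1,157,205 required, 1,157,549 in favor — approved.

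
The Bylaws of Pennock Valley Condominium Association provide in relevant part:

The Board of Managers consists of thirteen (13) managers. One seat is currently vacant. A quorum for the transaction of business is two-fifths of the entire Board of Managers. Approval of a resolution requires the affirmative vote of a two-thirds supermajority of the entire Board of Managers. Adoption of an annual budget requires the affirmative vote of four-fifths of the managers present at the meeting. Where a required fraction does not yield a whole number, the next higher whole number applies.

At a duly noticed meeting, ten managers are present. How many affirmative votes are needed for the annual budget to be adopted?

The annual budget requires four-fifths of the managers present (10).
4/5 of 10 = 8.

8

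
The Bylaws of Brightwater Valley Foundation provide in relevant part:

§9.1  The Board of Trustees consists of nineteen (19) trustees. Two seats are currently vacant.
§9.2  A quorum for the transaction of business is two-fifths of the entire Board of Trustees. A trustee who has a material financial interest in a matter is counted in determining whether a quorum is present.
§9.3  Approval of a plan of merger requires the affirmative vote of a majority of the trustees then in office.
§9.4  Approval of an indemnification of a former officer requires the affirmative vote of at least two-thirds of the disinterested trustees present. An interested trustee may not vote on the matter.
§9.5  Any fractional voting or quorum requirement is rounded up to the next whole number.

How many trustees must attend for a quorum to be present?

2/5 of 19 = 7.60, rounded up to 8.

8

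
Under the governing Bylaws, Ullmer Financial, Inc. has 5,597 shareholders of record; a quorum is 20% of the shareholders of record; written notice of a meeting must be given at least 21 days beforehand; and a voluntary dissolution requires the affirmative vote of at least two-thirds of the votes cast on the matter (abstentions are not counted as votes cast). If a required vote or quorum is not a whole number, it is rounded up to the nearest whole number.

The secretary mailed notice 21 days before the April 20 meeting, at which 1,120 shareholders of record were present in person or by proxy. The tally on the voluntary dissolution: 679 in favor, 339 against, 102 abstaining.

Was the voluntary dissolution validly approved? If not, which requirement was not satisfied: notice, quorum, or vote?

Notice: 21 days given; 21 required. Satisfied.
Quorum: 20% of 5,597 = 1,119.40, rounded up to 1,120; 1,120 present. Satisfied.
Vote: requires two-thirds of the votes cast (1,120 − 102 abstaining = 1,018); 2/3 of 1018 = 678.67, rounded up to 679, so 679 needed; 679 in favor. Satisfied.

Valid — all requirements satisfied.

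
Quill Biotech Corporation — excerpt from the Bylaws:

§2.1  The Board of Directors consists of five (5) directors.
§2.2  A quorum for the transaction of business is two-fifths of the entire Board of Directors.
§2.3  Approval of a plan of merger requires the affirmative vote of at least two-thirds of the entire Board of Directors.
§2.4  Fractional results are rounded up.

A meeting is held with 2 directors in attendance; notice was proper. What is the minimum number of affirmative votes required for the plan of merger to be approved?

4

The plan of merger requires two-thirds of the entire Board of Directors (5).
2/3 of 5 = 3.33, rounded up to 4.
(Only 2 can vote, so the plan of merger cannot pass at this meeting, but the required vote is still 4.)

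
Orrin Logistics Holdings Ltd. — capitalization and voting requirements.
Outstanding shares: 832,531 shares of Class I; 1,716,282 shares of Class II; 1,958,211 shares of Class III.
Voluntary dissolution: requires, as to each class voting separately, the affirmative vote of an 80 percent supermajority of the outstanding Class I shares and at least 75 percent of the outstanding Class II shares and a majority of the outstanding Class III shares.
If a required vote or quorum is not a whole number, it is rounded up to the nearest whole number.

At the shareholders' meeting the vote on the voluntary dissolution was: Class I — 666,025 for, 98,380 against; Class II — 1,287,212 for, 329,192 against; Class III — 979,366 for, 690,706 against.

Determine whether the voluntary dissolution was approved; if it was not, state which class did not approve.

Class I: 4/5 of 832531 = 666024.80, rounded up to 666025; 666,025 required, 666,025 in favor — approved.
Class II: 3/4 of 1716282 = 1287211.50, rounded up to 1287212; 1,287,212 required, 1,287,212 in favor — approved.
Class III: a majority of 1958211 is 979106; 979,106 required, 979,366 in favor — approved.

Approved — every class gave the required vote.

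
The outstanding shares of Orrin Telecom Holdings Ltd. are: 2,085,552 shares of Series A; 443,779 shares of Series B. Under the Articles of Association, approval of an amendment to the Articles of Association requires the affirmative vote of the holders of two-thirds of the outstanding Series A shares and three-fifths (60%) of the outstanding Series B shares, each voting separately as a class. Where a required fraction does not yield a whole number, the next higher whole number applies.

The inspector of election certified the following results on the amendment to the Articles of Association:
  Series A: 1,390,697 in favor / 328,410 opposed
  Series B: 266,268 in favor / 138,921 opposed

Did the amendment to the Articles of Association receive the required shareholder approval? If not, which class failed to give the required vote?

Approved — every class gave the required vote.

Series A: 2/3 of 2085552 = 1390368; 1,390,368 required, 1,390,697 in favor — approved.
Series B: 3/5 of 443779 = 266267.40, rounded up to 266268; 266,268 required, 266,268 in favor — approved.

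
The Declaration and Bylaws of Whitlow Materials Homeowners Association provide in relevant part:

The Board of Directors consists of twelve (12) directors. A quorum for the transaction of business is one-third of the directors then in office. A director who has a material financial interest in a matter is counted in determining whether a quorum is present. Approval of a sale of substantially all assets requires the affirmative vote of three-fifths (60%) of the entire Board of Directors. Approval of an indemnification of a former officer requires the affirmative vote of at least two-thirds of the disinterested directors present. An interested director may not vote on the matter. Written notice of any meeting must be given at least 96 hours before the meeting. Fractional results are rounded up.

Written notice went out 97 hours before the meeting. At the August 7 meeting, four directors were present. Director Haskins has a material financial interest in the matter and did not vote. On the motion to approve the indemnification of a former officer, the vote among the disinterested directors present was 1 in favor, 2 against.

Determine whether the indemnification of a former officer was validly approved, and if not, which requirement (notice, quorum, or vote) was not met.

Invalid — vote requirement not satisfied.

Notice: 97 hours given; 96 required (97 ≥ 96). Satisfied.
Quorum: 4 present (interested directors count toward quorum); quorum is 4. Satisfied.
Vote: the indemnification of a former officer requires two-thirds of the disinterested directors present (4 − 1 = 3). 2/3 of 3 = 2, so 2 affirmative votes are needed; 1 voted in favor. Not satisfied.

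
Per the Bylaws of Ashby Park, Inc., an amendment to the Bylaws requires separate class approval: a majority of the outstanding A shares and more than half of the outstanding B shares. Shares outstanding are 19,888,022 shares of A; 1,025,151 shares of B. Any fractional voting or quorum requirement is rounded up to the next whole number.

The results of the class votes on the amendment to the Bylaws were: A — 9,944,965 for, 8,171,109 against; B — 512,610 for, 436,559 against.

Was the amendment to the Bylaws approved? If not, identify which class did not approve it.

A: a majority of 19888022 is 9944012; 9,944,012 required, 9,944,965 in favor — approved.
B: a majority of 1025151 is 512576; 512,576 required, 512,610 in favor — approved.

Approved — every class gave the required vote.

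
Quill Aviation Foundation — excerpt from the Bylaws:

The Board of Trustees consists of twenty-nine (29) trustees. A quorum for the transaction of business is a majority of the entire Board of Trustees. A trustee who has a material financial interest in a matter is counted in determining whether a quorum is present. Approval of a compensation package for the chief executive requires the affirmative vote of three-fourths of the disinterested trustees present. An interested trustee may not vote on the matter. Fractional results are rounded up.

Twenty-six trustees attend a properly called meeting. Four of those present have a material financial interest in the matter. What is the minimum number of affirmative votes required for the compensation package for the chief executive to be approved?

The compensation package for the chief executive requires three-fourths of the disinterested trustees present (26 − 4 = 22).
3/4 of 22 = 16.50, rounded up to 17.

17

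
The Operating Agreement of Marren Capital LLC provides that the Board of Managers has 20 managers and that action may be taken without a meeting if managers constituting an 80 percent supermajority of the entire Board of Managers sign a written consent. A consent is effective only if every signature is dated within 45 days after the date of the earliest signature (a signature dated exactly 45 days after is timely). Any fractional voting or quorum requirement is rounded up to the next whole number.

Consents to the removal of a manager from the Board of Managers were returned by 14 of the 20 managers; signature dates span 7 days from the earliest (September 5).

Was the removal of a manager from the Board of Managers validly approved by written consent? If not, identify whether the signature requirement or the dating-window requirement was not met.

Not effective — insufficient signatures.

Signatures required: an 80 percent supermajority of 20 — 4/5 of 20 = 16, so 16 needed; 14 signed. Insufficient.
Dating window: the latest signature is 7 days after the earliest; the limit is 45 days. Within the window.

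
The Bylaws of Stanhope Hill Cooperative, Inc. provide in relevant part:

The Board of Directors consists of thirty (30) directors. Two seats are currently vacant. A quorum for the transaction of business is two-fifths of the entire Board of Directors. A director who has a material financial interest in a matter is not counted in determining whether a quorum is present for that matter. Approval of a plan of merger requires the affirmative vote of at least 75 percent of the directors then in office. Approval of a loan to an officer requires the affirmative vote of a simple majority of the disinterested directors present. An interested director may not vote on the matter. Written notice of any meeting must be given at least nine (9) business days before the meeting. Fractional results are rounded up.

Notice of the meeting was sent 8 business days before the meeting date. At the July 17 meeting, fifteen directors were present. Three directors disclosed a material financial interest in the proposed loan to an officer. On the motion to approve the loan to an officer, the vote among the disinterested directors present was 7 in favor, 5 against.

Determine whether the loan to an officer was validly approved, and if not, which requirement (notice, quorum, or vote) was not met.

Notice: 8 business days given; 9 required (8 < 9). Not satisfied.
Quorum: 15 present, but the 3 interested directors do not count, leaving 12. Quorum is 12. Satisfied.
Vote: the loan to an officer requires a majority of the disinterested directors present (15 − 3 = 12). A majority of 12 is 7, so 7 affirmative votes are needed; 7 voted in favor. Satisfied.

Invalid — notice requirement not satisfied.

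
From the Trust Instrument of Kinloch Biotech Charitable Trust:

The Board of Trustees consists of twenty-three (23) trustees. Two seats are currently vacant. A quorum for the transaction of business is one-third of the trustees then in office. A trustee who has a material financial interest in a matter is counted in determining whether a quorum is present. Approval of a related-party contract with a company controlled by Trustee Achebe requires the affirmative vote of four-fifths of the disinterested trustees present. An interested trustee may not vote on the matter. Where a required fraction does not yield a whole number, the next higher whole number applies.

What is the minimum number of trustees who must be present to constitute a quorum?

1/3 of 21 = 7.

7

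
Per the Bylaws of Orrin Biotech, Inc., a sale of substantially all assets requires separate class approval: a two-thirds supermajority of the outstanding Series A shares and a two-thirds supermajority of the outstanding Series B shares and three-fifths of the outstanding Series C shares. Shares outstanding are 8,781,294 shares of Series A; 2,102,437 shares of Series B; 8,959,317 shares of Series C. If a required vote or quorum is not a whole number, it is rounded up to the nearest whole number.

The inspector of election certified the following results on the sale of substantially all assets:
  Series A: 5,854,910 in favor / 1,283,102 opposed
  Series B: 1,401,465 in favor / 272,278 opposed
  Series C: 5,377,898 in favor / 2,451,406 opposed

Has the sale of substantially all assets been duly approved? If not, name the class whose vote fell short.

Not approved — the Series B shares did not give the required vote.

Series A: 2/3 of 8781294 = 5854196; 5,854,196 required, 5,854,910 in favor — approved.
Series B: 2/3 of 2102437 = 1401624.67, rounded up to 1401625; 1,401,625 required, 1,401,465 in favor — not approved.
Series C: 3/5 of 8959317 = 5375590.20, rounded up to 5375591; 5,375,591 required, 5,377,898 in favor — approved.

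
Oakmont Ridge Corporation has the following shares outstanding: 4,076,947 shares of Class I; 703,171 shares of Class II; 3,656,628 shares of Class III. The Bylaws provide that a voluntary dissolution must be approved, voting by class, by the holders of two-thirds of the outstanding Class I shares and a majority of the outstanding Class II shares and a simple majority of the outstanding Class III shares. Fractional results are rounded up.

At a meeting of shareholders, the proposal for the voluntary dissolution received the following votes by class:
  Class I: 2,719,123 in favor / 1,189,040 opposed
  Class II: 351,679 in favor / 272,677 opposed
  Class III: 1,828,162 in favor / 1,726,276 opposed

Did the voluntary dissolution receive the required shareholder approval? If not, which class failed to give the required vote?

Not approved — the Class III shares did not give the required vote.

Class I: 2/3 of 4076947 = 2717964.67, rounded up to 2717965; 2,717,965 required, 2,719,123 in favor — approved.
Class II: a majority of 703171 is 351586; 351,586 required, 351,679 in favor — approved.
Class III: a majority of 3656628 is 1828315; 1,828,315 required, 1,828,162 in favor — not approved.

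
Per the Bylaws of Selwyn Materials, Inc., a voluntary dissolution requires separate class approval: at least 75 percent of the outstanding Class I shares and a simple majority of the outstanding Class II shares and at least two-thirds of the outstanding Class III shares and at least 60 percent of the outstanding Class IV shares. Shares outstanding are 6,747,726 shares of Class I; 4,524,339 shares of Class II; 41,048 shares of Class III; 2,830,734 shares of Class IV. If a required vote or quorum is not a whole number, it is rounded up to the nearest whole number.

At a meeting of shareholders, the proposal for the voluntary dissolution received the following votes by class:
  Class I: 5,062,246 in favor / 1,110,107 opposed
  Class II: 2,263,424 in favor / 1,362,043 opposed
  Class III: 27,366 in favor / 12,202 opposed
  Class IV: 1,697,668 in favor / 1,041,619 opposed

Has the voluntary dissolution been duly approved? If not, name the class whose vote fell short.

Class I: 3/4 of 6747726 = 5060794.50, rounded up to 5060795; 5,060,795 required, 5,062,246 in favor — approved.
Class II: a majority of 4524339 is 2262170; 2,262,170 required, 2,263,424 in favor — approved.
Class III: 2/3 of 41048 = 27365.33, rounded up to 27366; 27,366 required, 27,366 in favor — approved.
Class IV: 3/5 of 2830734 = 1698440.40, rounded up to 1698441; 1,698,441 required, 1,697,668 in favor — not approved.

Not approved — the Class IV shares did not give the required vote.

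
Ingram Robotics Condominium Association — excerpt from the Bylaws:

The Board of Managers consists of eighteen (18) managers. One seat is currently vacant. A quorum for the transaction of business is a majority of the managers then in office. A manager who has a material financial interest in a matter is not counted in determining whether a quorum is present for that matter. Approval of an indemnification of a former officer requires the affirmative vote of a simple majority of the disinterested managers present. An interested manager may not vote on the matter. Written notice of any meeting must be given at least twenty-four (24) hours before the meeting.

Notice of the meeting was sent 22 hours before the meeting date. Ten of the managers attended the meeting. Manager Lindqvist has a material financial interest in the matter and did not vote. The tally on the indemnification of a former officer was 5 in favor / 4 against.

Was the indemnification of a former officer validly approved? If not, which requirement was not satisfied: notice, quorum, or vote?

Invalid — notice requirement not satisfied.

Notice: 22 hours given; 24 required (22 < 24). Not satisfied.
Quorum: 10 present, but the 1 interested manager does not count, leaving 9. Quorum is 9. Satisfied.
Vote: the indemnification of a former officer requires a majority of the disinterested managers present (10 − 1 = 9). A majority of 9 is 5, so 5 affirmative votes are needed; 5 voted in favor. Satisfied.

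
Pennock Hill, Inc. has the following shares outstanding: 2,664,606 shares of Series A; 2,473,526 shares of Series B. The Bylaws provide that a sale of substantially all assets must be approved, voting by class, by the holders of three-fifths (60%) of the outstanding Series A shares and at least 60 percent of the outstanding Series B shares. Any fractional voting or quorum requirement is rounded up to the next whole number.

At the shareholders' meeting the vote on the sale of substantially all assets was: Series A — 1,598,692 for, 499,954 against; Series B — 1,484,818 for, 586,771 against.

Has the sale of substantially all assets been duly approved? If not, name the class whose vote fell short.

Series A: 3/5 of 2664606 = 1598763.60, rounded up to 1598764; 1,598,764 required, 1,598,692 in favor — not approved.
Series B: 3/5 of 2473526 = 1484115.60, rounded up to 1484116; 1,484,116 required, 1,484,818 in favor — approved.

Not approved — the Series A shares did not give the required vote.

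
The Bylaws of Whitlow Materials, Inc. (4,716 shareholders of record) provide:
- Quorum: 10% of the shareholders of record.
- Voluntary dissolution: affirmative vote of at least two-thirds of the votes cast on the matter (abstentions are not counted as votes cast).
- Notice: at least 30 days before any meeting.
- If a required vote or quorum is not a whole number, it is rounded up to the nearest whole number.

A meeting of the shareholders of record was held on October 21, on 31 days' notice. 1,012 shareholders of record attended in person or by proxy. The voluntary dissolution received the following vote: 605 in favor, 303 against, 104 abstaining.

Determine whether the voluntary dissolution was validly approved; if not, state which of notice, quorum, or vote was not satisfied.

Invalid — vote requirement not satisfied.

Notice: 31 days given; 30 required. Satisfied.
Quorum: 10% of 4,716 = 471.60, rounded up to 472; 1,012 present. Satisfied.
Vote: requires two-thirds of the votes cast (1,012 − 104 abstaining = 908); 2/3 of 908 = 605.33, rounded up to 606, so 606 needed; 605 in favor. Not satisfied.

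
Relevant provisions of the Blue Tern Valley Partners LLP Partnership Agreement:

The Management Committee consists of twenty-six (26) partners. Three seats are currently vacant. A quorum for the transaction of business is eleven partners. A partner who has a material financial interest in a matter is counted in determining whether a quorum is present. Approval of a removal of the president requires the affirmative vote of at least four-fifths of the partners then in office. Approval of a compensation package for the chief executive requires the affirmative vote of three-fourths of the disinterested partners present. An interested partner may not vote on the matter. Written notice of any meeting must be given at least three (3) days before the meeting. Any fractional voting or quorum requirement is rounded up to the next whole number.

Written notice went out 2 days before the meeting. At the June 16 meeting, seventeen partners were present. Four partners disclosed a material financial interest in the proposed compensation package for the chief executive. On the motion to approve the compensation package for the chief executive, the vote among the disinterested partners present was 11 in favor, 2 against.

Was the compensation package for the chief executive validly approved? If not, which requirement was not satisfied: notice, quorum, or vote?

Notice: 2 days given; 3 required (2 < 3). Not satisfied.
Quorum: 17 present (interested partners count toward quorum); quorum is 11. Satisfied.
Vote: the compensation package for the chief executive requires three-fourths of the disinterested partners present (17 − 4 = 13). 3/4 of 13 = 9.75, rounded up to 10, so 10 affirmative votes are needed; 11 voted in favor. Satisfied.

Invalid — notice requirement not satisfied.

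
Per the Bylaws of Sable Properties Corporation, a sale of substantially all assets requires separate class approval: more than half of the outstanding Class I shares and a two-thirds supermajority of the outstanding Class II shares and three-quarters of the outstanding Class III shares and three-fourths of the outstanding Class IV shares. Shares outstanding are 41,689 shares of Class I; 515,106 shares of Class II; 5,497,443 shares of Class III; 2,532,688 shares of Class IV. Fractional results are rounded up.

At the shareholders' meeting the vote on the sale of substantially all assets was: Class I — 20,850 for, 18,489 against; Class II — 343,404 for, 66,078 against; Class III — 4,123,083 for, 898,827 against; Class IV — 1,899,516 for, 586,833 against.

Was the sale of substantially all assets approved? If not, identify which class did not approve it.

Approved — every class gave the required vote.

Class I: a majority of 41689 is 20845; 20,845 required, 20,850 in favor — approved.
Class II: 2/3 of 515106 = 343404; 343,404 required, 343,404 in favor — approved.
Class III: 3/4 of 5497443 = 4123082.25, rounded up to 4123083; 4,123,083 required, 4,123,083 in favor — approved.
Class IV: 3/4 of 2532688 = 1899516; 1,899,516 required, 1,899,516 in favor — approved.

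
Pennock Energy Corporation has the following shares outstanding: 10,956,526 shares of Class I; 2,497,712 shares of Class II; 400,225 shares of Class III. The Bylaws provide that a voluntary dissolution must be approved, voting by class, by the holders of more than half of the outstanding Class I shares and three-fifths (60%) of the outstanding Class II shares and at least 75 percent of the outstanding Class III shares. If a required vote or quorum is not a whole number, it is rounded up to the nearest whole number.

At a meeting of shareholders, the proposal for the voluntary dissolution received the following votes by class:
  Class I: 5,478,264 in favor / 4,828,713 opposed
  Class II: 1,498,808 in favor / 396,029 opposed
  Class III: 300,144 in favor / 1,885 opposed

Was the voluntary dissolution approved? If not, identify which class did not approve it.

Class I: a majority of 10956526 is 5478264; 5,478,264 required, 5,478,264 in favor — approved.
Class II: 3/5 of 2497712 = 1498627.20, rounded up to 1498628; 1,498,628 required, 1,498,808 in favor — approved.
Class III: 3/4 of 400225 = 300168.75, rounded up to 300169; 300,169 required, 300,144 in favor — not approved.

Not approved — the Class III shares did not give the required vote.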